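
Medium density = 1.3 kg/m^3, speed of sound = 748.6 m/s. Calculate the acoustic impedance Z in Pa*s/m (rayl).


Given values:
  rho = 1.3 kg/m^3
  c = 748.6 m/s
Formula: Z = rho * c
Z = 1.3 * 748.6
Z = 973.18

973.18 rayl


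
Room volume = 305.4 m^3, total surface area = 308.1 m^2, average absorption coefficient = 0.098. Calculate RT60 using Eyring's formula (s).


Given values:
  V = 305.4 m^3, S = 308.1 m^2, alpha = 0.098
Formula: RT60 = 0.161 * V / (-S * ln(1 - alpha))
Compute ln(1 - 0.098) = ln(0.902) = -0.103141
Denominator: -308.1 * -0.103141 = 31.7777
Numerator: 0.161 * 305.4 = 49.1694
RT60 = 49.1694 / 31.7777 = 1.547

1.547 s


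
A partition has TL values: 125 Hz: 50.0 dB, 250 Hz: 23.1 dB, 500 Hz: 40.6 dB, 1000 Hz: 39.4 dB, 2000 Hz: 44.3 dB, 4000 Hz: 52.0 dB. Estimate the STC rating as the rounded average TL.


Given TL values at each frequency:
  125 Hz: 50.0 dB
  250 Hz: 23.1 dB
  500 Hz: 40.6 dB
  1000 Hz: 39.4 dB
  2000 Hz: 44.3 dB
  4000 Hz: 52.0 dB
Formula: STC ~ round(average of TL values)
Sum = 50.0 + 23.1 + 40.6 + 39.4 + 44.3 + 52.0 = 249.4
Average = 249.4 / 6 = 41.57
Rounded: 42

42


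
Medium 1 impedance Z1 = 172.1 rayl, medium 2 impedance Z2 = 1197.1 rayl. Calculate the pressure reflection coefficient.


Given values:
  Z1 = 172.1 rayl, Z2 = 1197.1 rayl
Formula: R = (Z2 - Z1) / (Z2 + Z1)
Numerator: Z2 - Z1 = 1197.1 - 172.1 = 1025.0
Denominator: Z2 + Z1 = 1197.1 + 172.1 = 1369.2
R = 1025.0 / 1369.2 = 0.7486

0.7486


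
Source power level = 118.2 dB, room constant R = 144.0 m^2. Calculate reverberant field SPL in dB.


Given values:
  Lw = 118.2 dB, R = 144.0 m^2
Formula: SPL = Lw + 10 * log10(4 / R)
Compute 4 / R = 4 / 144.0 = 0.027778
Compute 10 * log10(0.027778) = -15.563
SPL = 118.2 + (-15.563) = 102.64

102.64 dB


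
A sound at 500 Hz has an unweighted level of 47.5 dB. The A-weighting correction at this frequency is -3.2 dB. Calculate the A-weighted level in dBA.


Given values:
  SPL = 47.5 dB
  A-weighting at 500 Hz = -3.2 dB
Formula: L_A = SPL + A_weight
L_A = 47.5 + (-3.2)
L_A = 44.3

44.3 dBA


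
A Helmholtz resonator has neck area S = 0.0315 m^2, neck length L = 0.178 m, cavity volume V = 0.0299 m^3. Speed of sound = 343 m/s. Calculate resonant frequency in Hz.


Given values:
  S = 0.0315 m^2, L = 0.178 m, V = 0.0299 m^3, c = 343 m/s
Formula: f = (c / (2*pi)) * sqrt(S / (V * L))
Compute V * L = 0.0299 * 0.178 = 0.0053222
Compute S / (V * L) = 0.0315 / 0.0053222 = 5.9186
Compute sqrt(5.9186) = 2.432817
Compute c / (2*pi) = 343 / 6.283185 = 54.590148
f = 54.590148 * 2.432817 = 132.81

132.81 Hz


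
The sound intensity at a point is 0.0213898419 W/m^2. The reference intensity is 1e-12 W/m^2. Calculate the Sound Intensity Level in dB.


Given values:
  I = 0.0213898419 W/m^2
  I_ref = 1e-12 W/m^2
Formula: SIL = 10 * log10(I / I_ref)
Compute ratio: I / I_ref = 21389841900
Compute log10: log10(21389841900) = 10.330208
Multiply: SIL = 10 * 10.330208 = 103.3

103.3 dB


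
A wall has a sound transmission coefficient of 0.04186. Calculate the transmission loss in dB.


Given values:
  tau = 0.04186
Formula: TL = 10 * log10(1 / tau)
Compute 1 / tau = 1 / 0.04186 = 23.8892
Compute log10(23.8892) = 1.378202
TL = 10 * 1.378202 = 13.78

13.78 dB


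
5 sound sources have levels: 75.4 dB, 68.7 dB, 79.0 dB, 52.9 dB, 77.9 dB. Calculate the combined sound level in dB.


Formula: L_total = 10 * log10( sum(10^(Li/10)) )
  Source 1: 10^(75.4/10) = 34673685.0453
  Source 2: 10^(68.7/10) = 7413102.413
  Source 3: 10^(79.0/10) = 79432823.4724
  Source 4: 10^(52.9/10) = 194984.46
  Source 5: 10^(77.9/10) = 61659500.1861
Sum of linear values = 183374095.5768
L_total = 10 * log10(183374095.5768) = 82.63

82.63 dB


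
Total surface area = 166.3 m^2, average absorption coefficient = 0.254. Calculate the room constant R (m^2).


Given values:
  S = 166.3 m^2, alpha = 0.254
Formula: R = S * alpha / (1 - alpha)
Numerator: 166.3 * 0.254 = 42.2402
Denominator: 1 - 0.254 = 0.746
R = 42.2402 / 0.746 = 56.62

56.62 m^2


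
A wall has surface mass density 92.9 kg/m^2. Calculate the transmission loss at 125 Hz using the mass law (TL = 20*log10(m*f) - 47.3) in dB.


Given values:
  m = 92.9 kg/m^2, f = 125 Hz
Formula: TL = 20 * log10(m * f) - 47.3
Compute m * f = 92.9 * 125 = 11612.5
Compute log10(11612.5) = 4.064926
Compute 20 * 4.064926 = 81.2985
TL = 81.2985 - 47.3 = 34.0

34.0 dB


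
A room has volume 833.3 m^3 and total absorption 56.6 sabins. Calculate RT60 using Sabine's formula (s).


Given values:
  V = 833.3 m^3
  A = 56.6 sabins
Formula: RT60 = 0.161 * V / A
Numerator: 0.161 * 833.3 = 134.1613
RT60 = 134.1613 / 56.6 = 2.37

2.37 s


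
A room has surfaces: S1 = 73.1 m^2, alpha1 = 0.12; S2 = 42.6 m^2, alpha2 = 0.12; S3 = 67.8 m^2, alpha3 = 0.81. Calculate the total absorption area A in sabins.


Given surfaces:
  Surface 1: 73.1 * 0.12 = 8.772
  Surface 2: 42.6 * 0.12 = 5.112
  Surface 3: 67.8 * 0.81 = 54.918
Formula: A = sum(Si * alpha_i)
A = 8.772 + 5.112 + 54.918
A = 68.8

68.8 sabins


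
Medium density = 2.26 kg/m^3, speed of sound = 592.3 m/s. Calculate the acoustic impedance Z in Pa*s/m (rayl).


Given values:
  rho = 2.26 kg/m^3
  c = 592.3 m/s
Formula: Z = rho * c
Z = 2.26 * 592.3
Z = 1338.6

1338.6 rayl


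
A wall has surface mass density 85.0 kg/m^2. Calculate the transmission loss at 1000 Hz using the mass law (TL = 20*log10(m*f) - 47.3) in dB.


Given values:
  m = 85.0 kg/m^2, f = 1000 Hz
Formula: TL = 20 * log10(m * f) - 47.3
Compute m * f = 85.0 * 1000 = 85000.0
Compute log10(85000.0) = 4.929419
Compute 20 * 4.929419 = 98.5884
TL = 98.5884 - 47.3 = 51.29

51.29 dB


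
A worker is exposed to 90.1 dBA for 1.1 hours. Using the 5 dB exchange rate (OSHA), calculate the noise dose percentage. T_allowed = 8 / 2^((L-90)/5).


Given values:
  L = 90.1 dBA, T = 1.1 hours
Formula: T_allowed = 8 / 2^((L - 90) / 5)
Compute exponent: (90.1 - 90) / 5 = 0.02
Compute 2^(0.02) = 1.013959
T_allowed = 8 / 1.013959 = 7.889865 hours
Dose = (T / T_allowed) * 100
Dose = (1.1 / 7.889865) * 100 = 13.94

13.94 %


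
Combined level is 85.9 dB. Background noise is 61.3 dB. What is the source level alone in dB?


Given values:
  L_total = 85.9 dB, L_bg = 61.3 dB
Formula: L_source = 10 * log10(10^(L_total/10) - 10^(L_bg/10))
Convert to linear:
  10^(85.9/10) = 389045144.9943
  10^(61.3/10) = 1348962.8826
Difference: 389045144.9943 - 1348962.8826 = 387696182.1117
L_source = 10 * log10(387696182.1117) = 85.88

85.88 dB


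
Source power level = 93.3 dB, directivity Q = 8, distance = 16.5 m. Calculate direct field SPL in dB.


Given values:
  Lw = 93.3 dB, Q = 8, r = 16.5 m
Formula: SPL = Lw + 10 * log10(Q / (4 * pi * r^2))
Compute 4 * pi * r^2 = 4 * pi * 16.5^2 = 3421.1944
Compute Q / denom = 8 / 3421.1944 = 0.00233836
Compute 10 * log10(0.00233836) = -26.3109
SPL = 93.3 + (-26.3109) = 66.99

66.99 dB


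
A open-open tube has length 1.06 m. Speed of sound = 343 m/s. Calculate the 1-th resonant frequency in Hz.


Given values:
  Tube type: open-open, L = 1.06 m, c = 343 m/s, n = 1
Formula: f_n = n * c / (2 * L)
Compute 2 * L = 2 * 1.06 = 2.12
f = 1 * 343 / 2.12
f = 161.79

161.79 Hz


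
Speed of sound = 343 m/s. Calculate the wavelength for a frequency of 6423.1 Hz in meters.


Given values:
  c = 343 m/s, f = 6423.1 Hz
Formula: lambda = c / f
lambda = 343 / 6423.1
lambda = 0.0534

0.0534 m


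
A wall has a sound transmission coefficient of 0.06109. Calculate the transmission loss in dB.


Given values:
  tau = 0.06109
Formula: TL = 10 * log10(1 / tau)
Compute 1 / tau = 1 / 0.06109 = 16.3693
Compute log10(16.3693) = 1.21403
TL = 10 * 1.21403 = 12.14

12.14 dB


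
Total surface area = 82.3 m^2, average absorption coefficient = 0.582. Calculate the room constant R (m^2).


Given values:
  S = 82.3 m^2, alpha = 0.582
Formula: R = S * alpha / (1 - alpha)
Numerator: 82.3 * 0.582 = 47.8986
Denominator: 1 - 0.582 = 0.418
R = 47.8986 / 0.418 = 114.59

114.59 m^2


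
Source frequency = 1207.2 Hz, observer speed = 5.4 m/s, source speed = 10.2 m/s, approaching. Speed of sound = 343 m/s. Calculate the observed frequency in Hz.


Given values:
  f_s = 1207.2 Hz, v_o = 5.4 m/s, v_s = 10.2 m/s
  Direction: approaching
Formula: f_o = f_s * (c + v_o) / (c - v_s)
Numerator: c + v_o = 343 + 5.4 = 348.4
Denominator: c - v_s = 343 - 10.2 = 332.8
f_o = 1207.2 * 348.4 / 332.8 = 1263.79

1263.79 Hz


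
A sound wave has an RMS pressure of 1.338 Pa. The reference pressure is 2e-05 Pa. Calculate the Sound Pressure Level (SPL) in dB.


Given values:
  p = 1.338 Pa
  p_ref = 2e-05 Pa
Formula: SPL = 20 * log10(p / p_ref)
Compute ratio: p / p_ref = 1.338 / 2e-05 = 66900
Compute log10: log10(66900) = 4.825426
Multiply: SPL = 20 * 4.825426 = 96.51

96.51 dB


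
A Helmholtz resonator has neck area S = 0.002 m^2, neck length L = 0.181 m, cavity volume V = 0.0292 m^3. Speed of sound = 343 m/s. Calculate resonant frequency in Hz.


Given values:
  S = 0.002 m^2, L = 0.181 m, V = 0.0292 m^3, c = 343 m/s
Formula: f = (c / (2*pi)) * sqrt(S / (V * L))
Compute V * L = 0.0292 * 0.181 = 0.0052852
Compute S / (V * L) = 0.002 / 0.0052852 = 0.3784
Compute sqrt(0.3784) = 0.615142
Compute c / (2*pi) = 343 / 6.283185 = 54.590148
f = 54.590148 * 0.615142 = 33.58

33.58 Hz


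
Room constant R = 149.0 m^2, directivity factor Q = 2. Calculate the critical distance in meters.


Given values:
  R = 149.0 m^2, Q = 2
Formula: d_c = 0.141 * sqrt(Q * R)
Compute Q * R = 2 * 149.0 = 298.0
Compute sqrt(298.0) = 17.2627
d_c = 0.141 * 17.2627 = 2.434

2.434 m


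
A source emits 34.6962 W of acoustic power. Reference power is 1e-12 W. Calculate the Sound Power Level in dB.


Given values:
  W = 34.6962 W
  W_ref = 1e-12 W
Formula: SWL = 10 * log10(W / W_ref)
Compute ratio: W / W_ref = 34696200000000
Compute log10: log10(34696200000000) = 13.540282
Multiply: SWL = 10 * 13.540282 = 135.4

135.4 dB


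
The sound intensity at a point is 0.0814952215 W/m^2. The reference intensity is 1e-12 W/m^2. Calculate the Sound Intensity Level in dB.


Given values:
  I = 0.0814952215 W/m^2
  I_ref = 1e-12 W/m^2
Formula: SIL = 10 * log10(I / I_ref)
Compute ratio: I / I_ref = 81495221500
Compute log10: log10(81495221500) = 10.911132
Multiply: SIL = 10 * 10.911132 = 109.11

109.11 dB


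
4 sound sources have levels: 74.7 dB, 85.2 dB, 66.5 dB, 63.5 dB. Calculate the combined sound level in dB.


Formula: L_total = 10 * log10( sum(10^(Li/10)) )
  Source 1: 10^(74.7/10) = 29512092.2667
  Source 2: 10^(85.2/10) = 331131121.4826
  Source 3: 10^(66.5/10) = 4466835.9215
  Source 4: 10^(63.5/10) = 2238721.1386
Sum of linear values = 367348770.8094
L_total = 10 * log10(367348770.8094) = 85.65

85.65 dB


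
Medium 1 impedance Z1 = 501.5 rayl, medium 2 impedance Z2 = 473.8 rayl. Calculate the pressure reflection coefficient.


Given values:
  Z1 = 501.5 rayl, Z2 = 473.8 rayl
Formula: R = (Z2 - Z1) / (Z2 + Z1)
Numerator: Z2 - Z1 = 473.8 - 501.5 = -27.7
Denominator: Z2 + Z1 = 473.8 + 501.5 = 975.3
R = -27.7 / 975.3 = -0.0284

-0.0284


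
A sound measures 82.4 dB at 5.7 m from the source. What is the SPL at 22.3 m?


Given values:
  SPL1 = 82.4 dB, r1 = 5.7 m, r2 = 22.3 m
Formula: SPL2 = SPL1 - 20 * log10(r2 / r1)
Compute ratio: r2 / r1 = 22.3 / 5.7 = 3.9123
Compute log10: log10(3.9123) = 0.592432
Compute drop: 20 * 0.592432 = 11.8486
SPL2 = 82.4 - 11.8486 = 70.55

70.55 dB


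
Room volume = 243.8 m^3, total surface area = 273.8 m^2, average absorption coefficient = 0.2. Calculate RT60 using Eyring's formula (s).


Given values:
  V = 243.8 m^3, S = 273.8 m^2, alpha = 0.2
Formula: RT60 = 0.161 * V / (-S * ln(1 - alpha))
Compute ln(1 - 0.2) = ln(0.8) = -0.223144
Denominator: -273.8 * -0.223144 = 61.0968
Numerator: 0.161 * 243.8 = 39.2518
RT60 = 39.2518 / 61.0968 = 0.642

0.642 s


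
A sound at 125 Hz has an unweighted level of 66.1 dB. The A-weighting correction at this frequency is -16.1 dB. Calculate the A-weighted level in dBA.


Given values:
  SPL = 66.1 dB
  A-weighting at 125 Hz = -16.1 dB
Formula: L_A = SPL + A_weight
L_A = 66.1 + (-16.1)
L_A = 50.0

50.0 dBA


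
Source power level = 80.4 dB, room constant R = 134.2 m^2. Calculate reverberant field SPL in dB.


Given values:
  Lw = 80.4 dB, R = 134.2 m^2
Formula: SPL = Lw + 10 * log10(4 / R)
Compute 4 / R = 4 / 134.2 = 0.029806
Compute 10 * log10(0.029806) = -15.257
SPL = 80.4 + (-15.257) = 65.14

65.14 dB


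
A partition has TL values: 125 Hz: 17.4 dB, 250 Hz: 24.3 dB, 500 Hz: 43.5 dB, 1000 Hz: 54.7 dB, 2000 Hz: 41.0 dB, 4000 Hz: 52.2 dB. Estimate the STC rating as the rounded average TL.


Given TL values at each frequency:
  125 Hz: 17.4 dB
  250 Hz: 24.3 dB
  500 Hz: 43.5 dB
  1000 Hz: 54.7 dB
  2000 Hz: 41.0 dB
  4000 Hz: 52.2 dB
Formula: STC ~ round(average of TL values)
Sum = 17.4 + 24.3 + 43.5 + 54.7 + 41.0 + 52.2 = 233.1
Average = 233.1 / 6 = 38.85
Rounded: 39

39


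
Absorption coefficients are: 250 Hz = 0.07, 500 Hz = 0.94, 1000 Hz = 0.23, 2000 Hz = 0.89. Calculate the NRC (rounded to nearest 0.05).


Given values:
  a_250 = 0.07, a_500 = 0.94
  a_1000 = 0.23, a_2000 = 0.89
Formula: NRC = (a250 + a500 + a1000 + a2000) / 4
Sum = 0.07 + 0.94 + 0.23 + 0.89 = 2.13
NRC = 2.13 / 4 = 0.5325
Rounded to nearest 0.05: 0.55

0.55


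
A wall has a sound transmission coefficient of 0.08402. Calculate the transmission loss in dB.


Given values:
  tau = 0.08402
Formula: TL = 10 * log10(1 / tau)
Compute 1 / tau = 1 / 0.08402 = 11.9019
Compute log10(11.9019) = 1.075616
TL = 10 * 1.075616 = 10.76

10.76 dB


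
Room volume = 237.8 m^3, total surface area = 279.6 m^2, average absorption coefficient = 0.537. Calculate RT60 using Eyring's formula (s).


Given values:
  V = 237.8 m^3, S = 279.6 m^2, alpha = 0.537
Formula: RT60 = 0.161 * V / (-S * ln(1 - alpha))
Compute ln(1 - 0.537) = ln(0.463) = -0.770028
Denominator: -279.6 * -0.770028 = 215.2998
Numerator: 0.161 * 237.8 = 38.2858
RT60 = 38.2858 / 215.2998 = 0.178

0.178 s


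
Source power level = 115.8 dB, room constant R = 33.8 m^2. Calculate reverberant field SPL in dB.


Given values:
  Lw = 115.8 dB, R = 33.8 m^2
Formula: SPL = Lw + 10 * log10(4 / R)
Compute 4 / R = 4 / 33.8 = 0.118343
Compute 10 * log10(0.118343) = -9.2686
SPL = 115.8 + (-9.2686) = 106.53

106.53 dB


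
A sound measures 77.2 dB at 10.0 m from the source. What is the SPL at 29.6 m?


Given values:
  SPL1 = 77.2 dB, r1 = 10.0 m, r2 = 29.6 m
Formula: SPL2 = SPL1 - 20 * log10(r2 / r1)
Compute ratio: r2 / r1 = 29.6 / 10.0 = 2.96
Compute log10: log10(2.96) = 0.471292
Compute drop: 20 * 0.471292 = 9.4258
SPL2 = 77.2 - 9.4258 = 67.77

67.77 dB


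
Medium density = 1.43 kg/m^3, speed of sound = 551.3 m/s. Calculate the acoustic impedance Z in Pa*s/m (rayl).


Given values:
  rho = 1.43 kg/m^3
  c = 551.3 m/s
Formula: Z = rho * c
Z = 1.43 * 551.3
Z = 788.36

788.36 rayl


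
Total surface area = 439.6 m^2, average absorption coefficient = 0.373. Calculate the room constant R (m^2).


Given values:
  S = 439.6 m^2, alpha = 0.373
Formula: R = S * alpha / (1 - alpha)
Numerator: 439.6 * 0.373 = 163.9708
Denominator: 1 - 0.373 = 0.627
R = 163.9708 / 0.627 = 261.52

261.52 m^2


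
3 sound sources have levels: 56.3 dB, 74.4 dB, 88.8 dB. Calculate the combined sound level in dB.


Formula: L_total = 10 * log10( sum(10^(Li/10)) )
  Source 1: 10^(56.3/10) = 426579.5188
  Source 2: 10^(74.4/10) = 27542287.0334
  Source 3: 10^(88.8/10) = 758577575.0292
Sum of linear values = 786546441.5814
L_total = 10 * log10(786546441.5814) = 88.96

88.96 dB


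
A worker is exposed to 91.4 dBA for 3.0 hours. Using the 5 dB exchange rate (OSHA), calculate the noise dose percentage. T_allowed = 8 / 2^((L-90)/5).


Given values:
  L = 91.4 dBA, T = 3.0 hours
Formula: T_allowed = 8 / 2^((L - 90) / 5)
Compute exponent: (91.4 - 90) / 5 = 0.28
Compute 2^(0.28) = 1.214195
T_allowed = 8 / 1.214195 = 6.588728 hours
Dose = (T / T_allowed) * 100
Dose = (3.0 / 6.588728) * 100 = 45.53

45.53 %


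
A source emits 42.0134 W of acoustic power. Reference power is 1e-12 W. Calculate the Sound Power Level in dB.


Given values:
  W = 42.0134 W
  W_ref = 1e-12 W
Formula: SWL = 10 * log10(W / W_ref)
Compute ratio: W / W_ref = 42013400000000
Compute log10: log10(42013400000000) = 13.623388
Multiply: SWL = 10 * 13.623388 = 136.23

136.23 dB


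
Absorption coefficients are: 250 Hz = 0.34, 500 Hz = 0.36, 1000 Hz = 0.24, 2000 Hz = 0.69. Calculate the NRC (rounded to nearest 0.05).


Given values:
  a_250 = 0.34, a_500 = 0.36
  a_1000 = 0.24, a_2000 = 0.69
Formula: NRC = (a250 + a500 + a1000 + a2000) / 4
Sum = 0.34 + 0.36 + 0.24 + 0.69 = 1.63
NRC = 1.63 / 4 = 0.4075
Rounded to nearest 0.05: 0.4

0.4


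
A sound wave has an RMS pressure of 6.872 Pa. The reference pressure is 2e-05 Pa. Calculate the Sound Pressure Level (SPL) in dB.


Given values:
  p = 6.872 Pa
  p_ref = 2e-05 Pa
Formula: SPL = 20 * log10(p / p_ref)
Compute ratio: p / p_ref = 6.872 / 2e-05 = 343600
Compute log10: log10(343600) = 5.536053
Multiply: SPL = 20 * 5.536053 = 110.72

110.72 dB


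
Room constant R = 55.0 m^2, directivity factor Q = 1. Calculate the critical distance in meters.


Given values:
  R = 55.0 m^2, Q = 1
Formula: d_c = 0.141 * sqrt(Q * R)
Compute Q * R = 1 * 55.0 = 55.0
Compute sqrt(55.0) = 7.4162
d_c = 0.141 * 7.4162 = 1.046

1.046 m


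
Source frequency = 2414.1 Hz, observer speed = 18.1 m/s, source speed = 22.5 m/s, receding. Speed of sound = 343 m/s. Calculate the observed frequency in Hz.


Given values:
  f_s = 2414.1 Hz, v_o = 18.1 m/s, v_s = 22.5 m/s
  Direction: receding
Formula: f_o = f_s * (c - v_o) / (c + v_s)
Numerator: c - v_o = 343 - 18.1 = 324.9
Denominator: c + v_s = 343 + 22.5 = 365.5
f_o = 2414.1 * 324.9 / 365.5 = 2145.94

2145.94 Hz


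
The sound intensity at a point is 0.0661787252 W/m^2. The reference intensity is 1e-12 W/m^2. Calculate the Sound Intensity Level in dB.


Given values:
  I = 0.0661787252 W/m^2
  I_ref = 1e-12 W/m^2
Formula: SIL = 10 * log10(I / I_ref)
Compute ratio: I / I_ref = 66178725200
Compute log10: log10(66178725200) = 10.820718
Multiply: SIL = 10 * 10.820718 = 108.21

108.21 dB


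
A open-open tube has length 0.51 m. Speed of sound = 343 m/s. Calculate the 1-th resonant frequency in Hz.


Given values:
  Tube type: open-open, L = 0.51 m, c = 343 m/s, n = 1
Formula: f_n = n * c / (2 * L)
Compute 2 * L = 2 * 0.51 = 1.02
f = 1 * 343 / 1.02
f = 336.27

336.27 Hz


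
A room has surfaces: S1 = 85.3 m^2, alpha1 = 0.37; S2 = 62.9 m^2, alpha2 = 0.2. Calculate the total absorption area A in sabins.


Given surfaces:
  Surface 1: 85.3 * 0.37 = 31.561
  Surface 2: 62.9 * 0.2 = 12.58
Formula: A = sum(Si * alpha_i)
A = 31.561 + 12.58
A = 44.14

44.14 sabins


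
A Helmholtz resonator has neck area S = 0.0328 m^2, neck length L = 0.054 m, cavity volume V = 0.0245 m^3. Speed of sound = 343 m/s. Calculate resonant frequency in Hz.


Given values:
  S = 0.0328 m^2, L = 0.054 m, V = 0.0245 m^3, c = 343 m/s
Formula: f = (c / (2*pi)) * sqrt(S / (V * L))
Compute V * L = 0.0245 * 0.054 = 0.001323
Compute S / (V * L) = 0.0328 / 0.001323 = 24.7921
Compute sqrt(24.7921) = 4.979167
Compute c / (2*pi) = 343 / 6.283185 = 54.590148
f = 54.590148 * 4.979167 = 271.81

271.81 Hz


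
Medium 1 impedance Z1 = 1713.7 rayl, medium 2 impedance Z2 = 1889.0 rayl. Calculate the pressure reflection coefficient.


Given values:
  Z1 = 1713.7 rayl, Z2 = 1889.0 rayl
Formula: R = (Z2 - Z1) / (Z2 + Z1)
Numerator: Z2 - Z1 = 1889.0 - 1713.7 = 175.3
Denominator: Z2 + Z1 = 1889.0 + 1713.7 = 3602.7
R = 175.3 / 3602.7 = 0.0487

0.0487


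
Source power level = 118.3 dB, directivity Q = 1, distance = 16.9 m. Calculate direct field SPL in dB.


Given values:
  Lw = 118.3 dB, Q = 1, r = 16.9 m
Formula: SPL = Lw + 10 * log10(Q / (4 * pi * r^2))
Compute 4 * pi * r^2 = 4 * pi * 16.9^2 = 3589.0811
Compute Q / denom = 1 / 3589.0811 = 0.00027862
Compute 10 * log10(0.00027862) = -35.5499
SPL = 118.3 + (-35.5499) = 82.75

82.75 dB


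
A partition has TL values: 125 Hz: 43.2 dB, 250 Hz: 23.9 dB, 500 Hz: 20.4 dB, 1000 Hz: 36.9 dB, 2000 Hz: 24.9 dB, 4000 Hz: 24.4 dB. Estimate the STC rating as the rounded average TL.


Given TL values at each frequency:
  125 Hz: 43.2 dB
  250 Hz: 23.9 dB
  500 Hz: 20.4 dB
  1000 Hz: 36.9 dB
  2000 Hz: 24.9 dB
  4000 Hz: 24.4 dB
Formula: STC ~ round(average of TL values)
Sum = 43.2 + 23.9 + 20.4 + 36.9 + 24.9 + 24.4 = 173.7
Average = 173.7 / 6 = 28.95
Rounded: 29

29


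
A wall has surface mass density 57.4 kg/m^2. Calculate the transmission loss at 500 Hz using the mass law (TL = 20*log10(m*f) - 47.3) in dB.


Given values:
  m = 57.4 kg/m^2, f = 500 Hz
Formula: TL = 20 * log10(m * f) - 47.3
Compute m * f = 57.4 * 500 = 28700.0
Compute log10(28700.0) = 4.457882
Compute 20 * 4.457882 = 89.1576
TL = 89.1576 - 47.3 = 41.86

41.86 dB


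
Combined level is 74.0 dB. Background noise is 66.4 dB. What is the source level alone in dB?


Given values:
  L_total = 74.0 dB, L_bg = 66.4 dB
Formula: L_source = 10 * log10(10^(L_total/10) - 10^(L_bg/10))
Convert to linear:
  10^(74.0/10) = 25118864.3151
  10^(66.4/10) = 4365158.3224
Difference: 25118864.3151 - 4365158.3224 = 20753705.9927
L_source = 10 * log10(20753705.9927) = 73.17

73.17 dB


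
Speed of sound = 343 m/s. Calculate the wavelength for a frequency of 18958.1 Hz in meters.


Given values:
  c = 343 m/s, f = 18958.1 Hz
Formula: lambda = c / f
lambda = 343 / 18958.1
lambda = 0.0181

0.0181 m


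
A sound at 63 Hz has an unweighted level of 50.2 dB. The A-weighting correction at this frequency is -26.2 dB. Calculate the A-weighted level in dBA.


Given values:
  SPL = 50.2 dB
  A-weighting at 63 Hz = -26.2 dB
Formula: L_A = SPL + A_weight
L_A = 50.2 + (-26.2)
L_A = 24.0

24.0 dBA


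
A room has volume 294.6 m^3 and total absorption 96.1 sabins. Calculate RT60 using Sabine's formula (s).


Given values:
  V = 294.6 m^3
  A = 96.1 sabins
Formula: RT60 = 0.161 * V / A
Numerator: 0.161 * 294.6 = 47.4306
RT60 = 47.4306 / 96.1 = 0.494

0.494 s


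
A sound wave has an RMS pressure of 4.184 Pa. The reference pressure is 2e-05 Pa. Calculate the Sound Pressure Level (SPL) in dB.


Given values:
  p = 4.184 Pa
  p_ref = 2e-05 Pa
Formula: SPL = 20 * log10(p / p_ref)
Compute ratio: p / p_ref = 4.184 / 2e-05 = 209200
Compute log10: log10(209200) = 5.320562
Multiply: SPL = 20 * 5.320562 = 106.41

106.41 dB


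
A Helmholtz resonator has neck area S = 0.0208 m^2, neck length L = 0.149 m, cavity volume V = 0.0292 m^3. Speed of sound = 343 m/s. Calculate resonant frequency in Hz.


Given values:
  S = 0.0208 m^2, L = 0.149 m, V = 0.0292 m^3, c = 343 m/s
Formula: f = (c / (2*pi)) * sqrt(S / (V * L))
Compute V * L = 0.0292 * 0.149 = 0.0043508
Compute S / (V * L) = 0.0208 / 0.0043508 = 4.7807
Compute sqrt(4.7807) = 2.186481
Compute c / (2*pi) = 343 / 6.283185 = 54.590148
f = 54.590148 * 2.186481 = 119.36

119.36 Hz


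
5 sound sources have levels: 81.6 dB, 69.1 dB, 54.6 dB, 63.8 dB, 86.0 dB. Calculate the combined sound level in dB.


Formula: L_total = 10 * log10( sum(10^(Li/10)) )
  Source 1: 10^(81.6/10) = 144543977.0746
  Source 2: 10^(69.1/10) = 8128305.1616
  Source 3: 10^(54.6/10) = 288403.1503
  Source 4: 10^(63.8/10) = 2398832.919
  Source 5: 10^(86.0/10) = 398107170.5535
Sum of linear values = 553466688.859
L_total = 10 * log10(553466688.859) = 87.43

87.43 dB


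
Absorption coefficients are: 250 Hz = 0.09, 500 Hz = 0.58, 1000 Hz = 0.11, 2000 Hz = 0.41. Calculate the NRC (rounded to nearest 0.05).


Given values:
  a_250 = 0.09, a_500 = 0.58
  a_1000 = 0.11, a_2000 = 0.41
Formula: NRC = (a250 + a500 + a1000 + a2000) / 4
Sum = 0.09 + 0.58 + 0.11 + 0.41 = 1.19
NRC = 1.19 / 4 = 0.2975
Rounded to nearest 0.05: 0.3

0.3


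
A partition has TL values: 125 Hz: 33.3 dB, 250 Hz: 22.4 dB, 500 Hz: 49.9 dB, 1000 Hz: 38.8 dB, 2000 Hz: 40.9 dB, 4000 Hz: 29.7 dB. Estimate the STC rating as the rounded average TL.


Given TL values at each frequency:
  125 Hz: 33.3 dB
  250 Hz: 22.4 dB
  500 Hz: 49.9 dB
  1000 Hz: 38.8 dB
  2000 Hz: 40.9 dB
  4000 Hz: 29.7 dB
Formula: STC ~ round(average of TL values)
Sum = 33.3 + 22.4 + 49.9 + 38.8 + 40.9 + 29.7 = 215.0
Average = 215.0 / 6 = 35.83
Rounded: 36

36


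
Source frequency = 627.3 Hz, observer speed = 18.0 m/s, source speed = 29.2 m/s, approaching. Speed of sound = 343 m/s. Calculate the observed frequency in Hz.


Given values:
  f_s = 627.3 Hz, v_o = 18.0 m/s, v_s = 29.2 m/s
  Direction: approaching
Formula: f_o = f_s * (c + v_o) / (c - v_s)
Numerator: c + v_o = 343 + 18.0 = 361.0
Denominator: c - v_s = 343 - 29.2 = 313.8
f_o = 627.3 * 361.0 / 313.8 = 721.65

721.65 Hz


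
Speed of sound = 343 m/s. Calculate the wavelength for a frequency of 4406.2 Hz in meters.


Given values:
  c = 343 m/s, f = 4406.2 Hz
Formula: lambda = c / f
lambda = 343 / 4406.2
lambda = 0.0778

0.0778 m


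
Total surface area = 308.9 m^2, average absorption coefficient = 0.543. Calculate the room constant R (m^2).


Given values:
  S = 308.9 m^2, alpha = 0.543
Formula: R = S * alpha / (1 - alpha)
Numerator: 308.9 * 0.543 = 167.7327
Denominator: 1 - 0.543 = 0.457
R = 167.7327 / 0.457 = 367.03

367.03 m^2


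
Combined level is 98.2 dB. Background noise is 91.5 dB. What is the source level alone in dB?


Given values:
  L_total = 98.2 dB, L_bg = 91.5 dB
Formula: L_source = 10 * log10(10^(L_total/10) - 10^(L_bg/10))
Convert to linear:
  10^(98.2/10) = 6606934480.076
  10^(91.5/10) = 1412537544.6228
Difference: 6606934480.076 - 1412537544.6228 = 5194396935.4532
L_source = 10 * log10(5194396935.4532) = 97.16

97.16 dB


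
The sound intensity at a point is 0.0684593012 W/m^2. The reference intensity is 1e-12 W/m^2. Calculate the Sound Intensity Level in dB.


Given values:
  I = 0.0684593012 W/m^2
  I_ref = 1e-12 W/m^2
Formula: SIL = 10 * log10(I / I_ref)
Compute ratio: I / I_ref = 68459301200
Compute log10: log10(68459301200) = 10.835432
Multiply: SIL = 10 * 10.835432 = 108.35

108.35 dB


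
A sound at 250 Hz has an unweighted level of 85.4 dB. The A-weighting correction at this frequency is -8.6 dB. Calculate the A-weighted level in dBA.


Given values:
  SPL = 85.4 dB
  A-weighting at 250 Hz = -8.6 dB
Formula: L_A = SPL + A_weight
L_A = 85.4 + (-8.6)
L_A = 76.8

76.8 dBA


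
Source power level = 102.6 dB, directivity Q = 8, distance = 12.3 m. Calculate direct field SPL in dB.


Given values:
  Lw = 102.6 dB, Q = 8, r = 12.3 m
Formula: SPL = Lw + 10 * log10(Q / (4 * pi * r^2))
Compute 4 * pi * r^2 = 4 * pi * 12.3^2 = 1901.1662
Compute Q / denom = 8 / 1901.1662 = 0.00420794
Compute 10 * log10(0.00420794) = -23.7593
SPL = 102.6 + (-23.7593) = 78.84

78.84 dB


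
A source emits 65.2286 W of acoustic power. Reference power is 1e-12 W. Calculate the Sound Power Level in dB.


Given values:
  W = 65.2286 W
  W_ref = 1e-12 W
Formula: SWL = 10 * log10(W / W_ref)
Compute ratio: W / W_ref = 65228600000000
Compute log10: log10(65228600000000) = 13.814438
Multiply: SWL = 10 * 13.814438 = 138.14

138.14 dB


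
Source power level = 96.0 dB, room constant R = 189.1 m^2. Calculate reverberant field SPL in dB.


Given values:
  Lw = 96.0 dB, R = 189.1 m^2
Formula: SPL = Lw + 10 * log10(4 / R)
Compute 4 / R = 4 / 189.1 = 0.021153
Compute 10 * log10(0.021153) = -16.7463
SPL = 96.0 + (-16.7463) = 79.25

79.25 dB


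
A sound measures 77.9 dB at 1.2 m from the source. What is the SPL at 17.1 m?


Given values:
  SPL1 = 77.9 dB, r1 = 1.2 m, r2 = 17.1 m
Formula: SPL2 = SPL1 - 20 * log10(r2 / r1)
Compute ratio: r2 / r1 = 17.1 / 1.2 = 14.25
Compute log10: log10(14.25) = 1.153815
Compute drop: 20 * 1.153815 = 23.0763
SPL2 = 77.9 - 23.0763 = 54.82

54.82 dB


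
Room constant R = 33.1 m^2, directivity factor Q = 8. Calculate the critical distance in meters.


Given values:
  R = 33.1 m^2, Q = 8
Formula: d_c = 0.141 * sqrt(Q * R)
Compute Q * R = 8 * 33.1 = 264.8
Compute sqrt(264.8) = 16.2727
d_c = 0.141 * 16.2727 = 2.294

2.294 m


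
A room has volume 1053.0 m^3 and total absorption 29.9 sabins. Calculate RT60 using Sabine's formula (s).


Given values:
  V = 1053.0 m^3
  A = 29.9 sabins
Formula: RT60 = 0.161 * V / A
Numerator: 0.161 * 1053.0 = 169.533
RT60 = 169.533 / 29.9 = 5.67

5.67 s


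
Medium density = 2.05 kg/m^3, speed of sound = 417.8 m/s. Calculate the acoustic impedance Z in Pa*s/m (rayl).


Given values:
  rho = 2.05 kg/m^3
  c = 417.8 m/s
Formula: Z = rho * c
Z = 2.05 * 417.8
Z = 856.49

856.49 rayl


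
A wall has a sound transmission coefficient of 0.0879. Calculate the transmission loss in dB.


Given values:
  tau = 0.0879
Formula: TL = 10 * log10(1 / tau)
Compute 1 / tau = 1 / 0.0879 = 11.3766
Compute log10(11.3766) = 1.056012
TL = 10 * 1.056012 = 10.56

10.56 dB


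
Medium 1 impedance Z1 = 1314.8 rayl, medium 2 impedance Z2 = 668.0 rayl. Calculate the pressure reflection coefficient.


Given values:
  Z1 = 1314.8 rayl, Z2 = 668.0 rayl
Formula: R = (Z2 - Z1) / (Z2 + Z1)
Numerator: Z2 - Z1 = 668.0 - 1314.8 = -646.8
Denominator: Z2 + Z1 = 668.0 + 1314.8 = 1982.8
R = -646.8 / 1982.8 = -0.3262

-0.3262


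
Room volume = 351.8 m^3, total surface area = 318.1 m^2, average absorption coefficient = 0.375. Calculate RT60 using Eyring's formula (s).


Given values:
  V = 351.8 m^3, S = 318.1 m^2, alpha = 0.375
Formula: RT60 = 0.161 * V / (-S * ln(1 - alpha))
Compute ln(1 - 0.375) = ln(0.625) = -0.470004
Denominator: -318.1 * -0.470004 = 149.5083
Numerator: 0.161 * 351.8 = 56.6398
RT60 = 56.6398 / 149.5083 = 0.379

0.379 s


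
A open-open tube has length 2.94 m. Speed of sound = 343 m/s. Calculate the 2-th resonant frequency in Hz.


Given values:
  Tube type: open-open, L = 2.94 m, c = 343 m/s, n = 2
Formula: f_n = n * c / (2 * L)
Compute 2 * L = 2 * 2.94 = 5.88
f = 2 * 343 / 5.88
f = 116.67

116.67 Hz


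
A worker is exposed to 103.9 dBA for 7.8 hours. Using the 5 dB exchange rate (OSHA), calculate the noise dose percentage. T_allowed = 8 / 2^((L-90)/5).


Given values:
  L = 103.9 dBA, T = 7.8 hours
Formula: T_allowed = 8 / 2^((L - 90) / 5)
Compute exponent: (103.9 - 90) / 5 = 2.78
Compute 2^(2.78) = 6.868523
T_allowed = 8 / 6.868523 = 1.164734 hours
Dose = (T / T_allowed) * 100
Dose = (7.8 / 1.164734) * 100 = 669.68

669.68 %


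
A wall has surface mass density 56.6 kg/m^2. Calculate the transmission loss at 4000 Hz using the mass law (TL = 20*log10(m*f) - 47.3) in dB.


Given values:
  m = 56.6 kg/m^2, f = 4000 Hz
Formula: TL = 20 * log10(m * f) - 47.3
Compute m * f = 56.6 * 4000 = 226400.0
Compute log10(226400.0) = 5.354876
Compute 20 * 5.354876 = 107.0975
TL = 107.0975 - 47.3 = 59.8

59.8 dB


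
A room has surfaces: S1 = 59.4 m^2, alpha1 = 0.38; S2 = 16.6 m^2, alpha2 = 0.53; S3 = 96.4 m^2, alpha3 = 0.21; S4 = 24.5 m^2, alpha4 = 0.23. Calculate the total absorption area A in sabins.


Given surfaces:
  Surface 1: 59.4 * 0.38 = 22.572
  Surface 2: 16.6 * 0.53 = 8.798
  Surface 3: 96.4 * 0.21 = 20.244
  Surface 4: 24.5 * 0.23 = 5.635
Formula: A = sum(Si * alpha_i)
A = 22.572 + 8.798 + 20.244 + 5.635
A = 57.25

57.25 sabins


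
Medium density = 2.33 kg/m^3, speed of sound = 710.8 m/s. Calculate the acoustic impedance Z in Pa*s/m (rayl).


Given values:
  rho = 2.33 kg/m^3
  c = 710.8 m/s
Formula: Z = rho * c
Z = 2.33 * 710.8
Z = 1656.16

1656.16 rayl


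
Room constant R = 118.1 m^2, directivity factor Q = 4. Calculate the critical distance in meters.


Given values:
  R = 118.1 m^2, Q = 4
Formula: d_c = 0.141 * sqrt(Q * R)
Compute Q * R = 4 * 118.1 = 472.4
Compute sqrt(472.4) = 21.7348
d_c = 0.141 * 21.7348 = 3.065

3.065 m


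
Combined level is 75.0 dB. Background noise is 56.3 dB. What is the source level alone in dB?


Given values:
  L_total = 75.0 dB, L_bg = 56.3 dB
Formula: L_source = 10 * log10(10^(L_total/10) - 10^(L_bg/10))
Convert to linear:
  10^(75.0/10) = 31622776.6017
  10^(56.3/10) = 426579.5188
Difference: 31622776.6017 - 426579.5188 = 31196197.0829
L_source = 10 * log10(31196197.0829) = 74.94

74.94 dB


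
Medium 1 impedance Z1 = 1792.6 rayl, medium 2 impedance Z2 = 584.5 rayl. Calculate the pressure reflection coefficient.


Given values:
  Z1 = 1792.6 rayl, Z2 = 584.5 rayl
Formula: R = (Z2 - Z1) / (Z2 + Z1)
Numerator: Z2 - Z1 = 584.5 - 1792.6 = -1208.1
Denominator: Z2 + Z1 = 584.5 + 1792.6 = 2377.1
R = -1208.1 / 2377.1 = -0.5082

-0.5082


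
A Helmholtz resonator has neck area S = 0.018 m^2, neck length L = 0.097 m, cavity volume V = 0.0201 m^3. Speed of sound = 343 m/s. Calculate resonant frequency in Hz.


Given values:
  S = 0.018 m^2, L = 0.097 m, V = 0.0201 m^3, c = 343 m/s
Formula: f = (c / (2*pi)) * sqrt(S / (V * L))
Compute V * L = 0.0201 * 0.097 = 0.0019497
Compute S / (V * L) = 0.018 / 0.0019497 = 9.2322
Compute sqrt(9.2322) = 3.038454
Compute c / (2*pi) = 343 / 6.283185 = 54.590148
f = 54.590148 * 3.038454 = 165.87

165.87 Hz


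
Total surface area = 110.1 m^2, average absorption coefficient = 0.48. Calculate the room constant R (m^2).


Given values:
  S = 110.1 m^2, alpha = 0.48
Formula: R = S * alpha / (1 - alpha)
Numerator: 110.1 * 0.48 = 52.848
Denominator: 1 - 0.48 = 0.52
R = 52.848 / 0.52 = 101.63

101.63 m^2


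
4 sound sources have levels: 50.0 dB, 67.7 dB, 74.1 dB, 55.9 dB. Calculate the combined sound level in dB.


Formula: L_total = 10 * log10( sum(10^(Li/10)) )
  Source 1: 10^(50.0/10) = 100000.0
  Source 2: 10^(67.7/10) = 5888436.5536
  Source 3: 10^(74.1/10) = 25703957.8277
  Source 4: 10^(55.9/10) = 389045.145
Sum of linear values = 32081439.5263
L_total = 10 * log10(32081439.5263) = 75.06

75.06 dB


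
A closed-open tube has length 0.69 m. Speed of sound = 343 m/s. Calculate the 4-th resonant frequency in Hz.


Given values:
  Tube type: closed-open, L = 0.69 m, c = 343 m/s, n = 4
Formula: f_n = (2n - 1) * c / (4 * L)
Compute 2n - 1 = 2*4 - 1 = 7
Compute 4 * L = 4 * 0.69 = 2.76
f = 7 * 343 / 2.76
f = 869.93

869.93 Hz


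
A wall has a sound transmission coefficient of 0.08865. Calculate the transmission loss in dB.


Given values:
  tau = 0.08865
Formula: TL = 10 * log10(1 / tau)
Compute 1 / tau = 1 / 0.08865 = 11.2803
Compute log10(11.2803) = 1.052321
TL = 10 * 1.052321 = 10.52

10.52 dB


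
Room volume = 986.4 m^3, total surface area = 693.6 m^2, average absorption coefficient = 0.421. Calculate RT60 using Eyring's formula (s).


Given values:
  V = 986.4 m^3, S = 693.6 m^2, alpha = 0.421
Formula: RT60 = 0.161 * V / (-S * ln(1 - alpha))
Compute ln(1 - 0.421) = ln(0.579) = -0.546453
Denominator: -693.6 * -0.546453 = 379.0198
Numerator: 0.161 * 986.4 = 158.8104
RT60 = 158.8104 / 379.0198 = 0.419

0.419 s


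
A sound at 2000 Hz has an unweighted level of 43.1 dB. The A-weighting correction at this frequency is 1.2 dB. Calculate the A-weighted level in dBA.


Given values:
  SPL = 43.1 dB
  A-weighting at 2000 Hz = 1.2 dB
Formula: L_A = SPL + A_weight
L_A = 43.1 + (1.2)
L_A = 44.3

44.3 dBA


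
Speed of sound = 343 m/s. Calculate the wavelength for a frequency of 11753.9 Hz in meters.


Given values:
  c = 343 m/s, f = 11753.9 Hz
Formula: lambda = c / f
lambda = 343 / 11753.9
lambda = 0.0292

0.0292 m


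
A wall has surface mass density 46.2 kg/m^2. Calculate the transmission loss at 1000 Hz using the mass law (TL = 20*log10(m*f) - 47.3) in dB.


Given values:
  m = 46.2 kg/m^2, f = 1000 Hz
Formula: TL = 20 * log10(m * f) - 47.3
Compute m * f = 46.2 * 1000 = 46200.0
Compute log10(46200.0) = 4.664642
Compute 20 * 4.664642 = 93.2928
TL = 93.2928 - 47.3 = 45.99

45.99 dB


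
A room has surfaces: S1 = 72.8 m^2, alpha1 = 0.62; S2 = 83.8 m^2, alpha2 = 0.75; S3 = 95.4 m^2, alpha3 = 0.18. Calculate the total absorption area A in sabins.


Given surfaces:
  Surface 1: 72.8 * 0.62 = 45.136
  Surface 2: 83.8 * 0.75 = 62.85
  Surface 3: 95.4 * 0.18 = 17.172
Formula: A = sum(Si * alpha_i)
A = 45.136 + 62.85 + 17.172
A = 125.16

125.16 sabins


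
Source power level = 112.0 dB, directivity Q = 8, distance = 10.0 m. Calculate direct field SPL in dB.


Given values:
  Lw = 112.0 dB, Q = 8, r = 10.0 m
Formula: SPL = Lw + 10 * log10(Q / (4 * pi * r^2))
Compute 4 * pi * r^2 = 4 * pi * 10.0^2 = 1256.6371
Compute Q / denom = 8 / 1256.6371 = 0.0063662
Compute 10 * log10(0.0063662) = -21.9612
SPL = 112.0 + (-21.9612) = 90.04

90.04 dB


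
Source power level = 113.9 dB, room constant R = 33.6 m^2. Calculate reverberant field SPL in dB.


Given values:
  Lw = 113.9 dB, R = 33.6 m^2
Formula: SPL = Lw + 10 * log10(4 / R)
Compute 4 / R = 4 / 33.6 = 0.119048
Compute 10 * log10(0.119048) = -9.2428
SPL = 113.9 + (-9.2428) = 104.66

104.66 dB


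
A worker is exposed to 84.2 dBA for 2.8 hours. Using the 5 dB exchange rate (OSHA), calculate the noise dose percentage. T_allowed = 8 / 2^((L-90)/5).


Given values:
  L = 84.2 dBA, T = 2.8 hours
Formula: T_allowed = 8 / 2^((L - 90) / 5)
Compute exponent: (84.2 - 90) / 5 = -1.16
Compute 2^(-1.16) = 0.447513
T_allowed = 8 / 0.447513 = 17.876576 hours
Dose = (T / T_allowed) * 100
Dose = (2.8 / 17.876576) * 100 = 15.66

15.66 %


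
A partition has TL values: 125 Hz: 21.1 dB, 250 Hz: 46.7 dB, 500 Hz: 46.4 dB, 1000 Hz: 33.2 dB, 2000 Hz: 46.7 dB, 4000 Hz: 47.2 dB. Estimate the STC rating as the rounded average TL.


Given TL values at each frequency:
  125 Hz: 21.1 dB
  250 Hz: 46.7 dB
  500 Hz: 46.4 dB
  1000 Hz: 33.2 dB
  2000 Hz: 46.7 dB
  4000 Hz: 47.2 dB
Formula: STC ~ round(average of TL values)
Sum = 21.1 + 46.7 + 46.4 + 33.2 + 46.7 + 47.2 = 241.3
Average = 241.3 / 6 = 40.22
Rounded: 40

40


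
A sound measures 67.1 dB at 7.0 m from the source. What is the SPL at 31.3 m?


Given values:
  SPL1 = 67.1 dB, r1 = 7.0 m, r2 = 31.3 m
Formula: SPL2 = SPL1 - 20 * log10(r2 / r1)
Compute ratio: r2 / r1 = 31.3 / 7.0 = 4.4714
Compute log10: log10(4.4714) = 0.650444
Compute drop: 20 * 0.650444 = 13.0089
SPL2 = 67.1 - 13.0089 = 54.09

54.09 dB


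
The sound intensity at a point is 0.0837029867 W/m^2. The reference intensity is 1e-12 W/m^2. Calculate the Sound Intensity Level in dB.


Given values:
  I = 0.0837029867 W/m^2
  I_ref = 1e-12 W/m^2
Formula: SIL = 10 * log10(I / I_ref)
Compute ratio: I / I_ref = 83702986700
Compute log10: log10(83702986700) = 10.922741
Multiply: SIL = 10 * 10.922741 = 109.23

109.23 dB


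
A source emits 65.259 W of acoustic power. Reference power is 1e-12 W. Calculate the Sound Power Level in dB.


Given values:
  W = 65.259 W
  W_ref = 1e-12 W
Formula: SWL = 10 * log10(W / W_ref)
Compute ratio: W / W_ref = 65259000000000
Compute log10: log10(65259000000000) = 13.81464
Multiply: SWL = 10 * 13.81464 = 138.15

138.15 dB


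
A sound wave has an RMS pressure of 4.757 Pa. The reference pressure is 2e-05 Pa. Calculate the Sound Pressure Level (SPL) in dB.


Given values:
  p = 4.757 Pa
  p_ref = 2e-05 Pa
Formula: SPL = 20 * log10(p / p_ref)
Compute ratio: p / p_ref = 4.757 / 2e-05 = 237850
Compute log10: log10(237850) = 5.376303
Multiply: SPL = 20 * 5.376303 = 107.53

107.53 dB


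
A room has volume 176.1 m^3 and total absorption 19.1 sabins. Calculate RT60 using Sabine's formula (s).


Given values:
  V = 176.1 m^3
  A = 19.1 sabins
Formula: RT60 = 0.161 * V / A
Numerator: 0.161 * 176.1 = 28.3521
RT60 = 28.3521 / 19.1 = 1.484

1.484 s


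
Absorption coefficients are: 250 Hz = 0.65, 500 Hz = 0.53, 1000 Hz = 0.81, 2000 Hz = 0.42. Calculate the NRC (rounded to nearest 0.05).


Given values:
  a_250 = 0.65, a_500 = 0.53
  a_1000 = 0.81, a_2000 = 0.42
Formula: NRC = (a250 + a500 + a1000 + a2000) / 4
Sum = 0.65 + 0.53 + 0.81 + 0.42 = 2.41
NRC = 2.41 / 4 = 0.6025
Rounded to nearest 0.05: 0.6

0.6


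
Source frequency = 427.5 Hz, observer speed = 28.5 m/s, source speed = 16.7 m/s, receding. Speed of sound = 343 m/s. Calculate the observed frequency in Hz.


Given values:
  f_s = 427.5 Hz, v_o = 28.5 m/s, v_s = 16.7 m/s
  Direction: receding
Formula: f_o = f_s * (c - v_o) / (c + v_s)
Numerator: c - v_o = 343 - 28.5 = 314.5
Denominator: c + v_s = 343 + 16.7 = 359.7
f_o = 427.5 * 314.5 / 359.7 = 373.78

373.78 Hz
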